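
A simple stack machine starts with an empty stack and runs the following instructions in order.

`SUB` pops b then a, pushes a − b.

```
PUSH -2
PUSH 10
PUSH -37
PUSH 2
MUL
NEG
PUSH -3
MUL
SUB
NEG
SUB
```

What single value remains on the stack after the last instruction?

PUSH -2  → [-2]
PUSH 10  → [-2, 10]
PUSH -37 → [-2, 10, -37]
PUSH 2   → [-2, 10, -37, 2]
MUL      → [-2, 10, -74]
NEG      → [-2, 10, 74]
PUSH -3  → [-2, 10, 74, -3]
MUL      → [-2, 10, -222]
SUB      → [-2, 232]
NEG      → [-2, -232]
SUB      → [230]

230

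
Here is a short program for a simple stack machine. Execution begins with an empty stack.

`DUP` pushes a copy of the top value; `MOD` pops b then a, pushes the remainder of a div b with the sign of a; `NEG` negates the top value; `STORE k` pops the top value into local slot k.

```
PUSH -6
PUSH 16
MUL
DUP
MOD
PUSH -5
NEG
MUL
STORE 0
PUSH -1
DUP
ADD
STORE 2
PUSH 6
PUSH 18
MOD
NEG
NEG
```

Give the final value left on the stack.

6

PUSH -6 -> -6
PUSH 16 -> -6 16
MUL     -> -96
DUP     -> -96 -96
MOD     -> 0
PUSH -5 -> 0 -5
NEG     -> 0 5
MUL     -> 0
STORE 0 -> (empty)
PUSH -1 -> -1
DUP     -> -1 -1
ADD     -> -2
STORE 2 -> (empty)
PUSH 6  -> 6
PUSH 18 -> 6 18
MOD     -> 6
NEG     -> -6
NEG     -> 6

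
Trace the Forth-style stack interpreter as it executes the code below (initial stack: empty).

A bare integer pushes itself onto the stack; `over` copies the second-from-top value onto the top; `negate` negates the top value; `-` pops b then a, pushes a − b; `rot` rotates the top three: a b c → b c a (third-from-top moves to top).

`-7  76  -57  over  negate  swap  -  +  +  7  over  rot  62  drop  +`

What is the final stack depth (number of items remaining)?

-7     : [-7]
76     : [-7, 76]
-57    : [-7, 76, -57]
over   : [-7, 76, -57, 76]
negate : [-7, 76, -57, -76]
swap   : [-7, 76, -76, -57]
-      : [-7, 76, -19]
+      : [-7, 57]
+      : [50]
7      : [50, 7]
over   : [50, 7, 50]
rot    : [7, 50, 50]
62     : [7, 50, 50, 62]
drop   : [7, 50, 50]
+      : [7, 100]

2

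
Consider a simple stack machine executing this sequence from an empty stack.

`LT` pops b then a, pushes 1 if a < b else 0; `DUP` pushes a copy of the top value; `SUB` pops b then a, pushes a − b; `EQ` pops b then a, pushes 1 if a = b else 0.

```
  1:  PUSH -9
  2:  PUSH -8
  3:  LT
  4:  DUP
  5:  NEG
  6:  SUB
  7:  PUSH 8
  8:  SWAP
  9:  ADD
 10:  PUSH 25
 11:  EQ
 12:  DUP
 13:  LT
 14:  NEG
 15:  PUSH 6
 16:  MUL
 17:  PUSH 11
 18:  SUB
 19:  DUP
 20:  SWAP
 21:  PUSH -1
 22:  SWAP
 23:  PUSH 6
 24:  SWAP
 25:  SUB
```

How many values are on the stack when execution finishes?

PUSH -9 : -9
PUSH -8 : -9 -8
LT      : 1
DUP     : 1 1
NEG     : 1 -1
SUB     : 2
PUSH 8  : 2 8
SWAP    : 8 2
ADD     : 10
PUSH 25 : 10 25
EQ      : 0
DUP     : 0 0
LT      : 0
NEG     : 0
PUSH 6  : 0 6
MUL     : 0
PUSH 11 : 0 11
SUB     : -11
DUP     : -11 -11
SWAP    : -11 -11
PUSH -1 : -11 -11 -1
SWAP    : -11 -1 -11
PUSH 6  : -11 -1 -11 6
SWAP    : -11 -1 6 -11
SUB     : -11 -1 17

3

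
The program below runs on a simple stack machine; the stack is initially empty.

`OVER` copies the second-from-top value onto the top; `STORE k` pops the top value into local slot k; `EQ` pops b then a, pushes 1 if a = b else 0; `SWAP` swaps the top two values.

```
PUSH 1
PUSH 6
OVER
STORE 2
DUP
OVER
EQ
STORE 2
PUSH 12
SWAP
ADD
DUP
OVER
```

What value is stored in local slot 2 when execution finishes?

1

PUSH 1  -> [1]
PUSH 6  -> [1, 6]
OVER    -> [1, 6, 1]
STORE 2 -> [1, 6]
DUP     -> [1, 6, 6]
OVER    -> [1, 6, 6, 6]
EQ      -> [1, 6, 1]
STORE 2 -> [1, 6]
PUSH 12 -> [1, 6, 12]
SWAP    -> [1, 12, 6]
ADD     -> [1, 18]
DUP     -> [1, 18, 18]
OVER    -> [1, 18, 18, 18]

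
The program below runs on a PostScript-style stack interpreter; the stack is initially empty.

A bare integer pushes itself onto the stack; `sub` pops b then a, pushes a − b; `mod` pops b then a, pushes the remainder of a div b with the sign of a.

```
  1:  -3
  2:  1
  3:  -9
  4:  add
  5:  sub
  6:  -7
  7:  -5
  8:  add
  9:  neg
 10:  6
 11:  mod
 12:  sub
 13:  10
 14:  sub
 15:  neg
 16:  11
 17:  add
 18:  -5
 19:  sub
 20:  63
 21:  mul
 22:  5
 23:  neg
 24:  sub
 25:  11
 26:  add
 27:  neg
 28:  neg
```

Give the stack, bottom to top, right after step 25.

-3   [-3]
1    [-3, 1]
-9   [-3, 1, -9]
add  [-3, -8]
sub  [5]
-7   [5, -7]
-5   [5, -7, -5]
add  [5, -12]
neg  [5, 12]
6    [5, 12, 6]
mod  [5, 0]
sub  [5]
10   [5, 10]
sub  [-5]
neg  [5]
11   [5, 11]
add  [16]
-5   [16, -5]
sub  [21]
63   [21, 63]
mul  [1323]
5    [1323, 5]
neg  [1323, -5]
sub  [1328]
11   [1328, 11]

[1328, 11]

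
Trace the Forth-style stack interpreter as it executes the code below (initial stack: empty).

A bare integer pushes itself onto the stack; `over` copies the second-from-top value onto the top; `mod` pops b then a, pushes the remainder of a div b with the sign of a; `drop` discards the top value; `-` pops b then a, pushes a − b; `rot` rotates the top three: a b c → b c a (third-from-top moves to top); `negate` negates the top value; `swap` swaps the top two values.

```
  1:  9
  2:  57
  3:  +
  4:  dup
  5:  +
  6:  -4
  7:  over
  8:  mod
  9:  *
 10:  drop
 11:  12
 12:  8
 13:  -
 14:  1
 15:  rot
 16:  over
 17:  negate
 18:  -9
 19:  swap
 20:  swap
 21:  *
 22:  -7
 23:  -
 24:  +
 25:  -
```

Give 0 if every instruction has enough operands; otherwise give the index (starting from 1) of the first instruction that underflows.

9     9
57    9 57
+     66
dup   66 66
+     132
-4    132 -4
over  132 -4 132
mod   132 -4
*     -528
drop  (empty)
12    12
8     12 8
-     4
1     4 1
rot  — needs 3 operands, stack has 2 → underflow

15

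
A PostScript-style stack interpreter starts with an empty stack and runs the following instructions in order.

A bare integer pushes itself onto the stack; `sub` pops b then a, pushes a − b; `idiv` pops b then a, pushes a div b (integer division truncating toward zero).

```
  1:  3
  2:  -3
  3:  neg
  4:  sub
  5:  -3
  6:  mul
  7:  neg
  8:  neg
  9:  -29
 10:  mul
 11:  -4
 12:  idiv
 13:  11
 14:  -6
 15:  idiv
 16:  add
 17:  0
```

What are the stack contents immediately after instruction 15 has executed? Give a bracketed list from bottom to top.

3    → [3]
-3   → [3, -3]
neg  → [3, 3]
sub  → [0]
-3   → [0, -3]
mul  → [0]
neg  → [0]
neg  → [0]
-29  → [0, -29]
mul  → [0]
-4   → [0, -4]
idiv → [0]
11   → [0, 11]
-6   → [0, 11, -6]
idiv → [0, -1]

[0, -1]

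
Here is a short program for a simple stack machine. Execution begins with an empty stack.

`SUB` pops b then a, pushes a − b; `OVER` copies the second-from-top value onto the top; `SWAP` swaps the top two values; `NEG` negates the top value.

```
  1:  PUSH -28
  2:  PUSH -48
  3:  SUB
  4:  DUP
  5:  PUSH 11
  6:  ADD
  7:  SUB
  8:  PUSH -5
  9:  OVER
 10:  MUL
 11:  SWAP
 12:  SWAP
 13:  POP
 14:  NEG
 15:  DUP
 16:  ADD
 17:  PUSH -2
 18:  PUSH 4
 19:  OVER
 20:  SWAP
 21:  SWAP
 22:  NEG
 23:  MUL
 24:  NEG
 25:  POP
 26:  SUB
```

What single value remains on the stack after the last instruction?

PUSH -28  [-28]
PUSH -48  [-28, -48]
SUB       [20]
DUP       [20, 20]
PUSH 11   [20, 20, 11]
ADD       [20, 31]
SUB       [-11]
PUSH -5   [-11, -5]
OVER      [-11, -5, -11]
MUL       [-11, 55]
SWAP      [55, -11]
SWAP      [-11, 55]
POP       [-11]
NEG       [11]
DUP       [11, 11]
ADD       [22]
PUSH -2   [22, -2]
PUSH 4    [22, -2, 4]
OVER      [22, -2, 4, -2]
SWAP      [22, -2, -2, 4]
SWAP      [22, -2, 4, -2]
NEG       [22, -2, 4, 2]
MUL       [22, -2, 8]
NEG       [22, -2, -8]
POP       [22, -2]
SUB       [24]

24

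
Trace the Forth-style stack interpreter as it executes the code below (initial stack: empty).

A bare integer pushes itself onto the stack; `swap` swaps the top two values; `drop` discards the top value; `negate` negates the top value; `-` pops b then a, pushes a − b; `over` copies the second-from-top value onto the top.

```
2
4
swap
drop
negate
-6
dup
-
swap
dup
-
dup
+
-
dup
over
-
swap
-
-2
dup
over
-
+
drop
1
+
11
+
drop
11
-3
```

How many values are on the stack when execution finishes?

2

2      → [2]
4      → [2, 4]
swap   → [4, 2]
drop   → [4]
negate → [-4]
-6     → [-4, -6]
dup    → [-4, -6, -6]
-      → [-4, 0]
swap   → [0, -4]
dup    → [0, -4, -4]
-      → [0, 0]
dup    → [0, 0, 0]
+      → [0, 0]
-      → [0]
dup    → [0, 0]
over   → [0, 0, 0]
-      → [0, 0]
swap   → [0, 0]
-      → [0]
-2     → [0, -2]
dup    → [0, -2, -2]
over   → [0, -2, -2, -2]
-      → [0, -2, 0]
+      → [0, -2]
drop   → [0]
1      → [0, 1]
+      → [1]
11     → [1, 11]
+      → [12]
drop   → []
11     → [11]
-3     → [11, -3]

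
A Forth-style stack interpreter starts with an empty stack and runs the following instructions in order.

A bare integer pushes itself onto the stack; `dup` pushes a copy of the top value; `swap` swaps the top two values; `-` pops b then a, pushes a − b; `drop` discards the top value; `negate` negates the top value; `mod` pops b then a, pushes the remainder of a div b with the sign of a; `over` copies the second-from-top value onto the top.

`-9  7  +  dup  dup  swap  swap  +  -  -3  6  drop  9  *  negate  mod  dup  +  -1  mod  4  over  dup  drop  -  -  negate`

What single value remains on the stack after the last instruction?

-9     → -9
7      → -9 7
+      → -2
dup    → -2 -2
dup    → -2 -2 -2
swap   → -2 -2 -2
swap   → -2 -2 -2
+      → -2 -4
-      → 2
-3     → 2 -3
6      → 2 -3 6
drop   → 2 -3
9      → 2 -3 9
*      → 2 -27
negate → 2 27
mod    → 2
dup    → 2 2
+      → 4
-1     → 4 -1
mod    → 0
4      → 0 4
over   → 0 4 0
dup    → 0 4 0 0
drop   → 0 4 0
-      → 0 4
-      → -4
negate → 4

4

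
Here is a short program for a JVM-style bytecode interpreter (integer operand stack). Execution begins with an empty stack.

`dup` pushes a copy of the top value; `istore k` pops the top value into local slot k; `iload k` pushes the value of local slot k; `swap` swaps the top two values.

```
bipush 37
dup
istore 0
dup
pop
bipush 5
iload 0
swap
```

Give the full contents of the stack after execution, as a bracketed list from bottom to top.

bipush 37 → 37
dup       → 37 37
istore 0  → 37
dup       → 37 37
pop       → 37
bipush 5  → 37 5
iload 0   → 37 5 37
swap      → 37 37 5

[37, 37, 5]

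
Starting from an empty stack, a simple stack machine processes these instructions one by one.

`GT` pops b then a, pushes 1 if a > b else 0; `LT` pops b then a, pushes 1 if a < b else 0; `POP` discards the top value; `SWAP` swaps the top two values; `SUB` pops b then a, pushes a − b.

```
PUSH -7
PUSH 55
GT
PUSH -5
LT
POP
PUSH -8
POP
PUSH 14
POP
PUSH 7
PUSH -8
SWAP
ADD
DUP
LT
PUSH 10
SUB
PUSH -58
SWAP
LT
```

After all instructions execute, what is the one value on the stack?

1

PUSH -7   [-7]
PUSH 55   [-7, 55]
GT        [0]
PUSH -5   [0, -5]
LT        [0]
POP       []
PUSH -8   [-8]
POP       []
PUSH 14   [14]
POP       []
PUSH 7    [7]
PUSH -8   [7, -8]
SWAP      [-8, 7]
ADD       [-1]
DUP       [-1, -1]
LT        [0]
PUSH 10   [0, 10]
SUB       [-10]
PUSH -58  [-10, -58]
SWAP      [-58, -10]
LT        [1]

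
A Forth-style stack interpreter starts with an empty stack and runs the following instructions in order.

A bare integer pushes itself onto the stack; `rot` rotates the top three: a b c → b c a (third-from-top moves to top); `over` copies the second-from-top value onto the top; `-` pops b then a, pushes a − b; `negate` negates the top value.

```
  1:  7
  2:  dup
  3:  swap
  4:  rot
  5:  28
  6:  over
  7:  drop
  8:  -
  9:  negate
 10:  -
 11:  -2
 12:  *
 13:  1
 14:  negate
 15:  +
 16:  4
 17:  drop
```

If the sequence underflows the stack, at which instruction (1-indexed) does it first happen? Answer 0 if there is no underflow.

7    : [7]
dup  : [7, 7]
swap : [7, 7]
rot  — needs 3 operands, stack has 2 → underflow

4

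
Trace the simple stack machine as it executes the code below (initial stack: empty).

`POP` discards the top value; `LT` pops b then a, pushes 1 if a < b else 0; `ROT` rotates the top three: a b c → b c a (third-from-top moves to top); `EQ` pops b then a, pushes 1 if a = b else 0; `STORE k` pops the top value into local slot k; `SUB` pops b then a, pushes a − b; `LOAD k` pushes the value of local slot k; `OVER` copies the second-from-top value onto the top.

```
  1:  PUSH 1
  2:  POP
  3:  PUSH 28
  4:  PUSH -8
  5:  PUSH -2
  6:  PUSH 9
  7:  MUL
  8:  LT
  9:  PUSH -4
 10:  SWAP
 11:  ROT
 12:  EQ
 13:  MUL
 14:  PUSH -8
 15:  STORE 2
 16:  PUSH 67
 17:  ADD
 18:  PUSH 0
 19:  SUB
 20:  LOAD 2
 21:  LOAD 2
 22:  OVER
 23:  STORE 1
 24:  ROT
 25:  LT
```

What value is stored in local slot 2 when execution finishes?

PUSH 1   [1]
POP      []
PUSH 28  [28]
PUSH -8  [28, -8]
PUSH -2  [28, -8, -2]
PUSH 9   [28, -8, -2, 9]
MUL      [28, -8, -18]
LT       [28, 0]
PUSH -4  [28, 0, -4]
SWAP     [28, -4, 0]
ROT      [-4, 0, 28]
EQ       [-4, 0]
MUL      [0]
PUSH -8  [0, -8]
STORE 2  [0]
PUSH 67  [0, 67]
ADD      [67]
PUSH 0   [67, 0]
SUB      [67]
LOAD 2   [67, -8]
LOAD 2   [67, -8, -8]
OVER     [67, -8, -8, -8]
STORE 1  [67, -8, -8]
ROT      [-8, -8, 67]
LT       [-8, 1]

-8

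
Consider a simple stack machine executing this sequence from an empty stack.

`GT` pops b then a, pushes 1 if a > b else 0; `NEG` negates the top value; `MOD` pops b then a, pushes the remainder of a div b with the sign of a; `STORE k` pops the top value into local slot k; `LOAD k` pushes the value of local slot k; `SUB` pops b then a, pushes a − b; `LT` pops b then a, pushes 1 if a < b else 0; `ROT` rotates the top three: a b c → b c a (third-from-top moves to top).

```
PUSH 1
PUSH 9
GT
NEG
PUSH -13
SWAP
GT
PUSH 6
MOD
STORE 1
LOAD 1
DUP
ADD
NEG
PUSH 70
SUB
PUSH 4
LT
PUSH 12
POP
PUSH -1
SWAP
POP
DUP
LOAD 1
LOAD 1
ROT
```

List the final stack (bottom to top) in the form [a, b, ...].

[-1, 0, 0, -1]

PUSH 1    1
PUSH 9    1 9
GT        0
NEG       0
PUSH -13  0 -13
SWAP      -13 0
GT        0
PUSH 6    0 6
MOD       0
STORE 1   (empty)
LOAD 1    0
DUP       0 0
ADD       0
NEG       0
PUSH 70   0 70
SUB       -70
PUSH 4    -70 4
LT        1
PUSH 12   1 12
POP       1
PUSH -1   1 -1
SWAP      -1 1
POP       -1
DUP       -1 -1
LOAD 1    -1 -1 0
LOAD 1    -1 -1 0 0
ROT       -1 0 0 -1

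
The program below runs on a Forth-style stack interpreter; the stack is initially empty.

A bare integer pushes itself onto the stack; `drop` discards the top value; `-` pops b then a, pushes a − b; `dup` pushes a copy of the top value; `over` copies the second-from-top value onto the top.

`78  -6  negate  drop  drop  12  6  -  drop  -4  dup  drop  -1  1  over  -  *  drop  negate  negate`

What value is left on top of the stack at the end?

78     -> 78
-6     -> 78 -6
negate -> 78 6
drop   -> 78
drop   -> (empty)
12     -> 12
6      -> 12 6
-      -> 6
drop   -> (empty)
-4     -> -4
dup    -> -4 -4
drop   -> -4
-1     -> -4 -1
1      -> -4 -1 1
over   -> -4 -1 1 -1
-      -> -4 -1 2
*      -> -4 -2
drop   -> -4
negate -> 4
negate -> -4

-4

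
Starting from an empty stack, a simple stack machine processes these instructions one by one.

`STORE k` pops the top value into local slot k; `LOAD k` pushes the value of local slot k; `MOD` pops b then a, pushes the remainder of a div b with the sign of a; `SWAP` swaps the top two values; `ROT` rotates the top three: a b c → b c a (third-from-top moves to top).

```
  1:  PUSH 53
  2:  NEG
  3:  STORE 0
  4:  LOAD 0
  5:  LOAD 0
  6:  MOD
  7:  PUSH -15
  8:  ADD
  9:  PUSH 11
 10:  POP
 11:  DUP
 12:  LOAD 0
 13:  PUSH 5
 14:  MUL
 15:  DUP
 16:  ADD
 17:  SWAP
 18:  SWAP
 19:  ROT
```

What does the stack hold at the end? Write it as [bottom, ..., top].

PUSH 53   53
NEG       -53
STORE 0   (empty)
LOAD 0    -53
LOAD 0    -53 -53
MOD       0
PUSH -15  0 -15
ADD       -15
PUSH 11   -15 11
POP       -15
DUP       -15 -15
LOAD 0    -15 -15 -53
PUSH 5    -15 -15 -53 5
MUL       -15 -15 -265
DUP       -15 -15 -265 -265
ADD       -15 -15 -530
SWAP      -15 -530 -15
SWAP      -15 -15 -530
ROT       -15 -530 -15

[-15, -530, -15]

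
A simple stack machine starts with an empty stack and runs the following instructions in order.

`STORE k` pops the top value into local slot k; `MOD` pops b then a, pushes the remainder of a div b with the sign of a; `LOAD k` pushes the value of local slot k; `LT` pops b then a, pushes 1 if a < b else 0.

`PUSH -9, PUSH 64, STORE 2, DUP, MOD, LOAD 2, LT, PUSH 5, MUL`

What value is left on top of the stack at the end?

5

PUSH -9 → [-9]
PUSH 64 → [-9, 64]
STORE 2 → [-9]
DUP     → [-9, -9]
MOD     → [0]
LOAD 2  → [0, 64]
LT      → [1]
PUSH 5  → [1, 5]
MUL     → [5]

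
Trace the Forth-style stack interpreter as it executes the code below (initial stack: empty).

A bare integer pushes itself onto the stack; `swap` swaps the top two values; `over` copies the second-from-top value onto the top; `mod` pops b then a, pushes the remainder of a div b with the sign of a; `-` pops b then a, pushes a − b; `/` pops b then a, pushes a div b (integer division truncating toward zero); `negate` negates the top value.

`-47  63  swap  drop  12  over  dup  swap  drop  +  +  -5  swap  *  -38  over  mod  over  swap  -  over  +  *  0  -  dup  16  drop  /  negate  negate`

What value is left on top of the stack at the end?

1

-47    : -47
63     : -47 63
swap   : 63 -47
drop   : 63
12     : 63 12
over   : 63 12 63
dup    : 63 12 63 63
swap   : 63 12 63 63
drop   : 63 12 63
+      : 63 75
+      : 138
-5     : 138 -5
swap   : -5 138
*      : -690
-38    : -690 -38
over   : -690 -38 -690
mod    : -690 -38
over   : -690 -38 -690
swap   : -690 -690 -38
-      : -690 -652
over   : -690 -652 -690
+      : -690 -1342
*      : 925980
0      : 925980 0
-      : 925980
dup    : 925980 925980
16     : 925980 925980 16
drop   : 925980 925980
/      : 1
negate : -1
negate : 1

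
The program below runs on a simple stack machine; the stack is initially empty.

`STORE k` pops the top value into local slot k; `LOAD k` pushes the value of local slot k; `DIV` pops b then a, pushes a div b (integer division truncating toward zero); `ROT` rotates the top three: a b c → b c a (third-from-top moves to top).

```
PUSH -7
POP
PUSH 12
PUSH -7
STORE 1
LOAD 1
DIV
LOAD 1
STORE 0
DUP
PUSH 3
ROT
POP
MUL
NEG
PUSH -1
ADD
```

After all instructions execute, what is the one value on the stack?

2

PUSH -7 → [-7]
POP     → []
PUSH 12 → [12]
PUSH -7 → [12, -7]
STORE 1 → [12]
LOAD 1  → [12, -7]
DIV     → [-1]
LOAD 1  → [-1, -7]
STORE 0 → [-1]
DUP     → [-1, -1]
PUSH 3  → [-1, -1, 3]
ROT     → [-1, 3, -1]
POP     → [-1, 3]
MUL     → [-3]
NEG     → [3]
PUSH -1 → [3, -1]
ADD     → [2]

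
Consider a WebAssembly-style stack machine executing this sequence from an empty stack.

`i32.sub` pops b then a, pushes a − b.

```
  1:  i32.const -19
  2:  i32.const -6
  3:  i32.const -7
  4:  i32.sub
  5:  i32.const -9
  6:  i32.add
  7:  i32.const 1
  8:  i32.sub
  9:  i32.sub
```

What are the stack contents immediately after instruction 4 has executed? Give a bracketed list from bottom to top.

i32.const -19  [-19]
i32.const -6   [-19, -6]
i32.const -7   [-19, -6, -7]
i32.sub        [-19, 1]

[-19, 1]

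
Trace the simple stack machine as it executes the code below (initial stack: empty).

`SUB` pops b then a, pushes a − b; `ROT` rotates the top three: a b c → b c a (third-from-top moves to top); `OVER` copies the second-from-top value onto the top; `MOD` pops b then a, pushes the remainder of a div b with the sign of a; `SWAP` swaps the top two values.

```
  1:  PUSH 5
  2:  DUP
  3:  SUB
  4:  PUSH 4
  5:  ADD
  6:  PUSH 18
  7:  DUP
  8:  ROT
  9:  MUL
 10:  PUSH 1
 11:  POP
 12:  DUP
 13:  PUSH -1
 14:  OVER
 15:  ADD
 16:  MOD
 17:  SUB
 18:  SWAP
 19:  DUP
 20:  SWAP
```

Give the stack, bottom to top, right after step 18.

PUSH 5  → [5]
DUP     → [5, 5]
SUB     → [0]
PUSH 4  → [0, 4]
ADD     → [4]
PUSH 18 → [4, 18]
DUP     → [4, 18, 18]
ROT     → [18, 18, 4]
MUL     → [18, 72]
PUSH 1  → [18, 72, 1]
POP     → [18, 72]
DUP     → [18, 72, 72]
PUSH -1 → [18, 72, 72, -1]
OVER    → [18, 72, 72, -1, 72]
ADD     → [18, 72, 72, 71]
MOD     → [18, 72, 1]
SUB     → [18, 71]
SWAP    → [71, 18]

[71, 18]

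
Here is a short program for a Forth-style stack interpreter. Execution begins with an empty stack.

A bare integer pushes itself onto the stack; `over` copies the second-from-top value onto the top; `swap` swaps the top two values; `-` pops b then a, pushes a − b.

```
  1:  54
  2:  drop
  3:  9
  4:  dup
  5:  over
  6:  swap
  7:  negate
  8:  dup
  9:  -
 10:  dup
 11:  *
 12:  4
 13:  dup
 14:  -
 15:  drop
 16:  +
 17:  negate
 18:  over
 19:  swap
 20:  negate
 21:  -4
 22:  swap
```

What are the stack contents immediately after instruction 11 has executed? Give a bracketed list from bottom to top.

[9, 9, 0]

54     → 54
drop   → (empty)
9      → 9
dup    → 9 9
over   → 9 9 9
swap   → 9 9 9
negate → 9 9 -9
dup    → 9 9 -9 -9
-      → 9 9 0
dup    → 9 9 0 0
*      → 9 9 0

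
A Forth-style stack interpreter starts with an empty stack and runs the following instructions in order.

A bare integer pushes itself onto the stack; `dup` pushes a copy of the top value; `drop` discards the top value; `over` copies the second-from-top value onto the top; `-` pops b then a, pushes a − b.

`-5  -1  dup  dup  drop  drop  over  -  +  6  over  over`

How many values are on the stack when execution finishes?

4

-5   : -5
-1   : -5 -1
dup  : -5 -1 -1
dup  : -5 -1 -1 -1
drop : -5 -1 -1
drop : -5 -1
over : -5 -1 -5
-    : -5 4
+    : -1
6    : -1 6
over : -1 6 -1
over : -1 6 -1 6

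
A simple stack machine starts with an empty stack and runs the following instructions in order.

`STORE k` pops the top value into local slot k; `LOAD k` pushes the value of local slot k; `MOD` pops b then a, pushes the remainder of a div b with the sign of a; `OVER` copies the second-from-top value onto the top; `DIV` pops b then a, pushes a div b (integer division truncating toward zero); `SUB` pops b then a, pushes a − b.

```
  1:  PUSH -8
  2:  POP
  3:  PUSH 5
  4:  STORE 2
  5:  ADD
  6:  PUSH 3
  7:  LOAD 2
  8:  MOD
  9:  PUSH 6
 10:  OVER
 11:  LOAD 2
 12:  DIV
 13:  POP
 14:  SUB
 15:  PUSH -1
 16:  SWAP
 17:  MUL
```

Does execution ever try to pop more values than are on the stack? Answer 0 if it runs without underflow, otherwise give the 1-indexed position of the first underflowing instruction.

PUSH -8 : [-8]
POP     : []
PUSH 5  : [5]
STORE 2 : []
ADD  — needs 2 operands, stack has 0 → underflow

5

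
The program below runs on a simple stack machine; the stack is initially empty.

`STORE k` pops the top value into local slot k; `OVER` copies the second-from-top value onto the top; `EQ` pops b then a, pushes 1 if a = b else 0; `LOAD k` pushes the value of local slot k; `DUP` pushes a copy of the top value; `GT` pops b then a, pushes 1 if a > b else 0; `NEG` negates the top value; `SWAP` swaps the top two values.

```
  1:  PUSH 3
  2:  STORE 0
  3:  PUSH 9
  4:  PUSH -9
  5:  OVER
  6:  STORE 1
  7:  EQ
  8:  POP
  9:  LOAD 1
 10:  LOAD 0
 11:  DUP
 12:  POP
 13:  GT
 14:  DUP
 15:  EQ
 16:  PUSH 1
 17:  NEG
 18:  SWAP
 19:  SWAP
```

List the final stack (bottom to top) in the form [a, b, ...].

[1, -1]

PUSH 3   3
STORE 0  (empty)
PUSH 9   9
PUSH -9  9 -9
OVER     9 -9 9
STORE 1  9 -9
EQ       0
POP      (empty)
LOAD 1   9
LOAD 0   9 3
DUP      9 3 3
POP      9 3
GT       1
DUP      1 1
EQ       1
PUSH 1   1 1
NEG      1 -1
SWAP     -1 1
SWAP     1 -1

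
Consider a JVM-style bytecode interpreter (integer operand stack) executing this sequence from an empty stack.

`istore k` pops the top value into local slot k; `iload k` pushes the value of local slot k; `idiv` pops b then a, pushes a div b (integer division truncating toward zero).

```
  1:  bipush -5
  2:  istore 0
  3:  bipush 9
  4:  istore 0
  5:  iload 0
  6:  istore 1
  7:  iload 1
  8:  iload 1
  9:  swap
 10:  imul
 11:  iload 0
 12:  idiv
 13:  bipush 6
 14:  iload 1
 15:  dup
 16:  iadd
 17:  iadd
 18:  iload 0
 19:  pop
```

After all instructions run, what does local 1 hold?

9

bipush -5 : [-5]
istore 0  : []
bipush 9  : [9]
istore 0  : []
iload 0   : [9]
istore 1  : []
iload 1   : [9]
iload 1   : [9, 9]
swap      : [9, 9]
imul      : [81]
iload 0   : [81, 9]
idiv      : [9]
bipush 6  : [9, 6]
iload 1   : [9, 6, 9]
dup       : [9, 6, 9, 9]
iadd      : [9, 6, 18]
iadd      : [9, 24]
iload 0   : [9, 24, 9]
pop       : [9, 24]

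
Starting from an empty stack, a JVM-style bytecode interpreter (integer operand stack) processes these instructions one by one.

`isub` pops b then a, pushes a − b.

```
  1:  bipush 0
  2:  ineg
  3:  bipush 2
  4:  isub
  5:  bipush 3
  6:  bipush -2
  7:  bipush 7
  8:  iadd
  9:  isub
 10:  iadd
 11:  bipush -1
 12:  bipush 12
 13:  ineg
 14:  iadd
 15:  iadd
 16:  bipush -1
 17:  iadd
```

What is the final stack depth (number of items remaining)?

1

bipush 0  → [0]
ineg      → [0]
bipush 2  → [0, 2]
isub      → [-2]
bipush 3  → [-2, 3]
bipush -2 → [-2, 3, -2]
bipush 7  → [-2, 3, -2, 7]
iadd      → [-2, 3, 5]
isub      → [-2, -2]
iadd      → [-4]
bipush -1 → [-4, -1]
bipush 12 → [-4, -1, 12]
ineg      → [-4, -1, -12]
iadd      → [-4, -13]
iadd      → [-17]
bipush -1 → [-17, -1]
iadd      → [-18]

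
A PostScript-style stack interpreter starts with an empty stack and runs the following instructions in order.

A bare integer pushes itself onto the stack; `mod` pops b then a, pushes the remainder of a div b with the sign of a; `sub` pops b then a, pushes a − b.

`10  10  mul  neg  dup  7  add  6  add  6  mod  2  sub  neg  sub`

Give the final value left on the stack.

-105

10  : 10
10  : 10 10
mul : 100
neg : -100
dup : -100 -100
7   : -100 -100 7
add : -100 -93
6   : -100 -93 6
add : -100 -87
6   : -100 -87 6
mod : -100 -3
2   : -100 -3 2
sub : -100 -5
neg : -100 5
sub : -105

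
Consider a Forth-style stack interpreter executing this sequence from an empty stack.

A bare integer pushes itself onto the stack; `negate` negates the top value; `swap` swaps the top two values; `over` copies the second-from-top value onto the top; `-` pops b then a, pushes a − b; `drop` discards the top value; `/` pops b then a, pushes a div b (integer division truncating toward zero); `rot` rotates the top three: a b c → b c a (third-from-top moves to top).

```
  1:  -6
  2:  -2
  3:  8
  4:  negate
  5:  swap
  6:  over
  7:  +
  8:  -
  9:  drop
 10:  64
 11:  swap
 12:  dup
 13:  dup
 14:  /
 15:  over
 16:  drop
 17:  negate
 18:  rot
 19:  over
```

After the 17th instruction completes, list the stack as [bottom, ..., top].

-6     → -6
-2     → -6 -2
8      → -6 -2 8
negate → -6 -2 -8
swap   → -6 -8 -2
over   → -6 -8 -2 -8
+      → -6 -8 -10
-      → -6 2
drop   → -6
64     → -6 64
swap   → 64 -6
dup    → 64 -6 -6
dup    → 64 -6 -6 -6
/      → 64 -6 1
over   → 64 -6 1 -6
drop   → 64 -6 1
negate → 64 -6 -1

[64, -6, -1]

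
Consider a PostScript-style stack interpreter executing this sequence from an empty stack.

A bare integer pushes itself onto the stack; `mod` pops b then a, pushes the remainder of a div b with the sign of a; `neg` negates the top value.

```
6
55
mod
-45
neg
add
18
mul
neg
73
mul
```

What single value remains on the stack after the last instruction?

6   : [6]
55  : [6, 55]
mod : [6]
-45 : [6, -45]
neg : [6, 45]
add : [51]
18  : [51, 18]
mul : [918]
neg : [-918]
73  : [-918, 73]
mul : [-67014]

-67014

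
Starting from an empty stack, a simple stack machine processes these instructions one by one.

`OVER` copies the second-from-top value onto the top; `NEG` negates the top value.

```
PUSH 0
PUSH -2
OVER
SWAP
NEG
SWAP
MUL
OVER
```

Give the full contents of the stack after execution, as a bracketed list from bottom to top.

[0, 0, 0]

PUSH 0  → [0]
PUSH -2 → [0, -2]
OVER    → [0, -2, 0]
SWAP    → [0, 0, -2]
NEG     → [0, 0, 2]
SWAP    → [0, 2, 0]
MUL     → [0, 0]
OVER    → [0, 0, 0]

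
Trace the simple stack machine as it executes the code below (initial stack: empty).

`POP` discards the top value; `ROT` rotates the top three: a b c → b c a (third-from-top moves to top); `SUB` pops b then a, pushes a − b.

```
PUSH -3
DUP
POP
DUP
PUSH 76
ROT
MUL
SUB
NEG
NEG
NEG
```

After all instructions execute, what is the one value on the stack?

PUSH -3  [-3]
DUP      [-3, -3]
POP      [-3]
DUP      [-3, -3]
PUSH 76  [-3, -3, 76]
ROT      [-3, 76, -3]
MUL      [-3, -228]
SUB      [225]
NEG      [-225]
NEG      [225]
NEG      [-225]

-225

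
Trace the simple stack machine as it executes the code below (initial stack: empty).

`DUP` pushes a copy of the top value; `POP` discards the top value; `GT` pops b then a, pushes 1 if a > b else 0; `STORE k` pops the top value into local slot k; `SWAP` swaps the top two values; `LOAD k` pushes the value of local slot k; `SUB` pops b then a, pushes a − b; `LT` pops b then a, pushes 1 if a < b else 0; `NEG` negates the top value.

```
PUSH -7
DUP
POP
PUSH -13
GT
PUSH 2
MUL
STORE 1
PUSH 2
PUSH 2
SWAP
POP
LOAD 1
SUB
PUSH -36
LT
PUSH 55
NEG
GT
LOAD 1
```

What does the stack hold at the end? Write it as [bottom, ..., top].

PUSH -7  → -7
DUP      → -7 -7
POP      → -7
PUSH -13 → -7 -13
GT       → 1
PUSH 2   → 1 2
MUL      → 2
STORE 1  → (empty)
PUSH 2   → 2
PUSH 2   → 2 2
SWAP     → 2 2
POP      → 2
LOAD 1   → 2 2
SUB      → 0
PUSH -36 → 0 -36
LT       → 0
PUSH 55  → 0 55
NEG      → 0 -55
GT       → 1
LOAD 1   → 1 2

[1, 2]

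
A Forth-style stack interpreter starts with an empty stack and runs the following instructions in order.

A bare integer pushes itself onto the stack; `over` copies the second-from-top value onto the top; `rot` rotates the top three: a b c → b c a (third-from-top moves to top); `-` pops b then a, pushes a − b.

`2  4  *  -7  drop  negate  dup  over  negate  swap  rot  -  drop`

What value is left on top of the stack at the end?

2      : [2]
4      : [2, 4]
*      : [8]
-7     : [8, -7]
drop   : [8]
negate : [-8]
dup    : [-8, -8]
over   : [-8, -8, -8]
negate : [-8, -8, 8]
swap   : [-8, 8, -8]
rot    : [8, -8, -8]
-      : [8, 0]
drop   : [8]

8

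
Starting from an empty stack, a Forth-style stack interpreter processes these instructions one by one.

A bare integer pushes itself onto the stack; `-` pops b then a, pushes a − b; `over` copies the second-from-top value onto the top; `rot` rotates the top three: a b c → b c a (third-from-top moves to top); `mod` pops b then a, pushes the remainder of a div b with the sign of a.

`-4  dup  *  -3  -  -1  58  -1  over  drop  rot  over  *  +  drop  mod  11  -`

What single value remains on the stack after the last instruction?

-4    -4
dup   -4 -4
*     16
-3    16 -3
-     19
-1    19 -1
58    19 -1 58
-1    19 -1 58 -1
over  19 -1 58 -1 58
drop  19 -1 58 -1
rot   19 58 -1 -1
over  19 58 -1 -1 -1
*     19 58 -1 1
+     19 58 0
drop  19 58
mod   19
11    19 11
-     8

8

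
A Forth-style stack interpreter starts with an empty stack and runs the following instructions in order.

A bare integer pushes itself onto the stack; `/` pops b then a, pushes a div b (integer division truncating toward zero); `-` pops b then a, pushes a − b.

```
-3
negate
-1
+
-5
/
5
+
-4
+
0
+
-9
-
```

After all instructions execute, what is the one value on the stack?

-3      -3
negate  3
-1      3 -1
+       2
-5      2 -5
/       0
5       0 5
+       5
-4      5 -4
+       1
0       1 0
+       1
-9      1 -9
-       10

10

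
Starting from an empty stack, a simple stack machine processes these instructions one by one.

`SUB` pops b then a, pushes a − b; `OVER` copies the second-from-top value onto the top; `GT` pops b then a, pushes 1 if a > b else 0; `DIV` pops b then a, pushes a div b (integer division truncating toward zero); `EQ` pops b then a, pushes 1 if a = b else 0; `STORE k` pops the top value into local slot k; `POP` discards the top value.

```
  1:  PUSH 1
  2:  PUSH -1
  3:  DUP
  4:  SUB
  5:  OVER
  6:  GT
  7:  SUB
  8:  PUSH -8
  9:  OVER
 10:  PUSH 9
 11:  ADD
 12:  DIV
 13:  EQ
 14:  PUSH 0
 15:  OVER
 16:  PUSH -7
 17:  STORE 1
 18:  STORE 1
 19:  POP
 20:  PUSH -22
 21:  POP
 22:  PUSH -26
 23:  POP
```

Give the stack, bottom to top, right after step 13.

PUSH 1  : 1
PUSH -1 : 1 -1
DUP     : 1 -1 -1
SUB     : 1 0
OVER    : 1 0 1
GT      : 1 0
SUB     : 1
PUSH -8 : 1 -8
OVER    : 1 -8 1
PUSH 9  : 1 -8 1 9
ADD     : 1 -8 10
DIV     : 1 0
EQ      : 0

[0]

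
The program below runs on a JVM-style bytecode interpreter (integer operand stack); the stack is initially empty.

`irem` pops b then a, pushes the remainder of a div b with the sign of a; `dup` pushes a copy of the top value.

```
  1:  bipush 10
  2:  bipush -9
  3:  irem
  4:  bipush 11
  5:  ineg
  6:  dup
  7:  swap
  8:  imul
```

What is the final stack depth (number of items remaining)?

2

bipush 10 : [10]
bipush -9 : [10, -9]
irem      : [1]
bipush 11 : [1, 11]
ineg      : [1, -11]
dup       : [1, -11, -11]
swap      : [1, -11, -11]
imul      : [1, 121]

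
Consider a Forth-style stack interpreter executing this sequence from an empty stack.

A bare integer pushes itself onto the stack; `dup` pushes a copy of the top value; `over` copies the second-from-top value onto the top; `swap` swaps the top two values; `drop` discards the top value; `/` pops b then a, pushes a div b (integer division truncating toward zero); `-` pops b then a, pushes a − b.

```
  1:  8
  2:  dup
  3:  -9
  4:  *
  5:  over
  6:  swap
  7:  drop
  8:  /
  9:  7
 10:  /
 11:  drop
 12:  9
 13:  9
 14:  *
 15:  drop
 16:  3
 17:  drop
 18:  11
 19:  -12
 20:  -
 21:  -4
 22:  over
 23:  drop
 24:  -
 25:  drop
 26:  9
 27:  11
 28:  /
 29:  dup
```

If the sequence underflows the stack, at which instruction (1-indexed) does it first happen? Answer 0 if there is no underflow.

8    → 8
dup  → 8 8
-9   → 8 8 -9
*    → 8 -72
over → 8 -72 8
swap → 8 8 -72
drop → 8 8
/    → 1
7    → 1 7
/    → 0
drop → (empty)
9    → 9
9    → 9 9
*    → 81
drop → (empty)
3    → 3
drop → (empty)
11   → 11
-12  → 11 -12
-    → 23
-4   → 23 -4
over → 23 -4 23
drop → 23 -4
-    → 27
drop → (empty)
9    → 9
11   → 9 11
/    → 0
dup  → 0 0

0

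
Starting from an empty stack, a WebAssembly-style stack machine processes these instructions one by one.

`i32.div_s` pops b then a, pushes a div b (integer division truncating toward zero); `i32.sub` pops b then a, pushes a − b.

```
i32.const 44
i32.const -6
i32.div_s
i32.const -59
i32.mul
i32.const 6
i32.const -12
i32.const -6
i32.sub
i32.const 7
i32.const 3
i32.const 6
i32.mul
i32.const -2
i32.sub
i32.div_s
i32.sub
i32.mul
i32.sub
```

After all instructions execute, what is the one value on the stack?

449

i32.const 44  → 44
i32.const -6  → 44 -6
i32.div_s     → -7
i32.const -59 → -7 -59
i32.mul       → 413
i32.const 6   → 413 6
i32.const -12 → 413 6 -12
i32.const -6  → 413 6 -12 -6
i32.sub       → 413 6 -6
i32.const 7   → 413 6 -6 7
i32.const 3   → 413 6 -6 7 3
i32.const 6   → 413 6 -6 7 3 6
i32.mul       → 413 6 -6 7 18
i32.const -2  → 413 6 -6 7 18 -2
i32.sub       → 413 6 -6 7 20
i32.div_s     → 413 6 -6 0
i32.sub       → 413 6 -6
i32.mul       → 413 -36
i32.sub       → 449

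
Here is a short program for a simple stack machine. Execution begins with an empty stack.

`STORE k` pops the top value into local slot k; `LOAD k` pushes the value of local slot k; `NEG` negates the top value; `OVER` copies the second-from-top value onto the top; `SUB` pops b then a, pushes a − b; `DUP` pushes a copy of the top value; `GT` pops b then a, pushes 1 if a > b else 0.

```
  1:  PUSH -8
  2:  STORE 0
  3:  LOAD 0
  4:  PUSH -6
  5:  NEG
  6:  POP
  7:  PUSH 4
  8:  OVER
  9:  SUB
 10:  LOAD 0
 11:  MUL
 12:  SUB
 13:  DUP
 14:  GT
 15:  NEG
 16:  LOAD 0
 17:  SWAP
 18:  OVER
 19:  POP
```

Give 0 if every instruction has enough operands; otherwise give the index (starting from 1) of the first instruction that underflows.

0

PUSH -8 : -8
STORE 0 : (empty)
LOAD 0  : -8
PUSH -6 : -8 -6
NEG     : -8 6
POP     : -8
PUSH 4  : -8 4
OVER    : -8 4 -8
SUB     : -8 12
LOAD 0  : -8 12 -8
MUL     : -8 -96
SUB     : 88
DUP     : 88 88
GT      : 0
NEG     : 0
LOAD 0  : 0 -8
SWAP    : -8 0
OVER    : -8 0 -8
POP     : -8 0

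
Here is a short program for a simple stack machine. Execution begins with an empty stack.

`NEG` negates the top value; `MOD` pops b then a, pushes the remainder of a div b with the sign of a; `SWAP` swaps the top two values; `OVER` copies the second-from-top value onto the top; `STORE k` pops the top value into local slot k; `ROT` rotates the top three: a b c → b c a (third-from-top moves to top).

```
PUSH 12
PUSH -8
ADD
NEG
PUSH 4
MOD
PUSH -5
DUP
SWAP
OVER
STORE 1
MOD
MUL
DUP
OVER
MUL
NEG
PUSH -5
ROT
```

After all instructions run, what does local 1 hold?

PUSH 12 : [12]
PUSH -8 : [12, -8]
ADD     : [4]
NEG     : [-4]
PUSH 4  : [-4, 4]
MOD     : [0]
PUSH -5 : [0, -5]
DUP     : [0, -5, -5]
SWAP    : [0, -5, -5]
OVER    : [0, -5, -5, -5]
STORE 1 : [0, -5, -5]
MOD     : [0, 0]
MUL     : [0]
DUP     : [0, 0]
OVER    : [0, 0, 0]
MUL     : [0, 0]
NEG     : [0, 0]
PUSH -5 : [0, 0, -5]
ROT     : [0, -5, 0]

-5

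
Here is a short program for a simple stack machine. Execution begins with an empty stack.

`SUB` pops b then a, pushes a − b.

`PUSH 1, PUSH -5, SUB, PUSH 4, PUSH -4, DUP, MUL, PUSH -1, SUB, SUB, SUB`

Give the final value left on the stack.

PUSH 1  → 1
PUSH -5 → 1 -5
SUB     → 6
PUSH 4  → 6 4
PUSH -4 → 6 4 -4
DUP     → 6 4 -4 -4
MUL     → 6 4 16
PUSH -1 → 6 4 16 -1
SUB     → 6 4 17
SUB     → 6 -13
SUB     → 19

19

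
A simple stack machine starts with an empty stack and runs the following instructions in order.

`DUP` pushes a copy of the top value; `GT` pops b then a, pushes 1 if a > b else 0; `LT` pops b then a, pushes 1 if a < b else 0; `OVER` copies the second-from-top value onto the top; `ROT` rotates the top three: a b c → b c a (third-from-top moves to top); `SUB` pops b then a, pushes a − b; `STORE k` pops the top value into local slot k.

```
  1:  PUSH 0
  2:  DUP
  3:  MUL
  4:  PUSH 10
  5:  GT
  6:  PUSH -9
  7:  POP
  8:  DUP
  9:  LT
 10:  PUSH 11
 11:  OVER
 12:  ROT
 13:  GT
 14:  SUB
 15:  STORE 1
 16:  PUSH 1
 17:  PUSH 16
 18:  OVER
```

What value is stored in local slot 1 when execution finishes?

11

PUSH 0   0
DUP      0 0
MUL      0
PUSH 10  0 10
GT       0
PUSH -9  0 -9
POP      0
DUP      0 0
LT       0
PUSH 11  0 11
OVER     0 11 0
ROT      11 0 0
GT       11 0
SUB      11
STORE 1  (empty)
PUSH 1   1
PUSH 16  1 16
OVER     1 16 1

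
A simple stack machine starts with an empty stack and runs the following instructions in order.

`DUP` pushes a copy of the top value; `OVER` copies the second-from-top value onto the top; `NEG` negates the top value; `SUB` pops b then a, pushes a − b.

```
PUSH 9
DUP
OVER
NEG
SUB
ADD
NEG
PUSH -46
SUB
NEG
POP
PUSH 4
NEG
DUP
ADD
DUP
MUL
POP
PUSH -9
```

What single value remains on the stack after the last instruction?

-9

PUSH 9   -> [9]
DUP      -> [9, 9]
OVER     -> [9, 9, 9]
NEG      -> [9, 9, -9]
SUB      -> [9, 18]
ADD      -> [27]
NEG      -> [-27]
PUSH -46 -> [-27, -46]
SUB      -> [19]
NEG      -> [-19]
POP      -> []
PUSH 4   -> [4]
NEG      -> [-4]
DUP      -> [-4, -4]
ADD      -> [-8]
DUP      -> [-8, -8]
MUL      -> [64]
POP      -> []
PUSH -9  -> [-9]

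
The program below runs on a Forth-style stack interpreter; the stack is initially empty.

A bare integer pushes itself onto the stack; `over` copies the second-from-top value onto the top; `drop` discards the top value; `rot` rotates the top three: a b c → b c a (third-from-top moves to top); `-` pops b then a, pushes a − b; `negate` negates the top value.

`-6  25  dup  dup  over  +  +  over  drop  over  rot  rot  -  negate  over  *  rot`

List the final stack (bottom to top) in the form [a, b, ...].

-6     → -6
25     → -6 25
dup    → -6 25 25
dup    → -6 25 25 25
over   → -6 25 25 25 25
+      → -6 25 25 50
+      → -6 25 75
over   → -6 25 75 25
drop   → -6 25 75
over   → -6 25 75 25
rot    → -6 75 25 25
rot    → -6 25 25 75
-      → -6 25 -50
negate → -6 25 50
over   → -6 25 50 25
*      → -6 25 1250
rot    → 25 1250 -6

[25, 1250, -6]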